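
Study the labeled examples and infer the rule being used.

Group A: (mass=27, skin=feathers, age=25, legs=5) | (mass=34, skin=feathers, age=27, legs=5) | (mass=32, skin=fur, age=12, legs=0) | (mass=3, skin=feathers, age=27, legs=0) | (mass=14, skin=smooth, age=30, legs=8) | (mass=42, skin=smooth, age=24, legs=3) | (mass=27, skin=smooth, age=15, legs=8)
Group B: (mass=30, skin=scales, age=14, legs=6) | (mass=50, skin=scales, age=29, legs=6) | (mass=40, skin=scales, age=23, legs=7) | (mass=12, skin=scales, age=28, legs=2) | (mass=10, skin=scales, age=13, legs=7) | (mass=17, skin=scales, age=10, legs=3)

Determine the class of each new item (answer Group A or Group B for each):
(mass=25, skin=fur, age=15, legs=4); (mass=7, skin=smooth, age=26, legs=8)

Group A, Group A

Every 'Group A' example satisfies: skin is not scales. None of the 'Group B' examples do.
(mass=25, skin=fur, age=15, legs=4) — skin is fur, hence Group A.
(mass=7, skin=smooth, age=26, legs=8) — skin is smooth, hence Group A.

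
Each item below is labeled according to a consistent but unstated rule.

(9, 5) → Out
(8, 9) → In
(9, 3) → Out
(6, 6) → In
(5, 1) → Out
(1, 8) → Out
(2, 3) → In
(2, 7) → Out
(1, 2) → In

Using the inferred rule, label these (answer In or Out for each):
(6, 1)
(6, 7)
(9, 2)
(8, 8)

Out, In, Out, In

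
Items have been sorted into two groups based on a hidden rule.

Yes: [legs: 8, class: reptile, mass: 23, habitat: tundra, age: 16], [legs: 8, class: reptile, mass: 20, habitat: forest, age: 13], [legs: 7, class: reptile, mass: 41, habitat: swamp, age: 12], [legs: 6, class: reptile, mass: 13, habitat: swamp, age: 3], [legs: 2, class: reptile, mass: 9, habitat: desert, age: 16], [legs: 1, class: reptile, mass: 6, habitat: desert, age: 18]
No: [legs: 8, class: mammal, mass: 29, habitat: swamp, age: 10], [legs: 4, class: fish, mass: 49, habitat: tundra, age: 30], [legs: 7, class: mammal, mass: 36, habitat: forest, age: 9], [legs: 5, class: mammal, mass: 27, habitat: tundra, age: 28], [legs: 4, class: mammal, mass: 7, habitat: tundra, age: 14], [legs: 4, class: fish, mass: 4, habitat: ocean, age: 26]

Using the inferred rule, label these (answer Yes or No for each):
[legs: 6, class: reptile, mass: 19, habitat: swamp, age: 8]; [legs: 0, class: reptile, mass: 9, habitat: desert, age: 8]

Rule: class is reptile. This holds for each 'Yes' example and fails for each 'No' one.
Yes: [legs: 6, class: reptile, mass: 19, habitat: swamp, age: 8], since class is reptile. Yes: [legs: 0, class: reptile, mass: 9, habitat: desert, age: 8], since class is reptile.

Yes, Yes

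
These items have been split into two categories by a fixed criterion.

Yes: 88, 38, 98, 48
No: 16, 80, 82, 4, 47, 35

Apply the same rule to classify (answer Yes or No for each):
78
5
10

Yes, No, No

A rule that fits every label: ends in digit 8 — true of each 'Yes' example, false of each 'No' one.
Yes: 78, since last digit 8.
No: 5, since last digit 5.
No: 10, since last digit 0.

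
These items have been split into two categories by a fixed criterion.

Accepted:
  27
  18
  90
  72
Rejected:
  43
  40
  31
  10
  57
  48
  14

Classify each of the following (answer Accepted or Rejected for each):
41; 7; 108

The simplest hypothesis consistent with all the labels is: multiple of 9.
41 → 41 = 9·4 + 5 → Rejected. 7 → 7 = 9·0 + 7 → Rejected. 108 → 108 = 9·12 → Accepted.

Rejected, Rejected, Accepted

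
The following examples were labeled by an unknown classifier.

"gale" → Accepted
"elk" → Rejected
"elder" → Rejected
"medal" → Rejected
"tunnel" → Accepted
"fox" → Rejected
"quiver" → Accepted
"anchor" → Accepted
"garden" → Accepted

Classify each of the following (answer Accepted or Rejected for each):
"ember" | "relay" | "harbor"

Checking candidate rules against both groups, what survives is: even length.
"ember": Rejected (length 5).
"relay": Rejected (length 5).
"harbor": Accepted (length 6).

Rejected, Rejected, Accepted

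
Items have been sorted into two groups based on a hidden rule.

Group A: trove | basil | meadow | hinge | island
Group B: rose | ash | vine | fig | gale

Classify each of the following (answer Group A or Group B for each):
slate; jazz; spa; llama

Group A, Group B, Group B, Group A

A rule that fits every label: length ≥ 5 — true of each 'Group A' example, false of each 'Group B' one.
slate: length 5 — satisfies this, so Group A. jazz: length 4 — does not fit, so Group B. spa: length 3 — does not fit, so Group B. llama: length 5 — satisfies this, so Group A.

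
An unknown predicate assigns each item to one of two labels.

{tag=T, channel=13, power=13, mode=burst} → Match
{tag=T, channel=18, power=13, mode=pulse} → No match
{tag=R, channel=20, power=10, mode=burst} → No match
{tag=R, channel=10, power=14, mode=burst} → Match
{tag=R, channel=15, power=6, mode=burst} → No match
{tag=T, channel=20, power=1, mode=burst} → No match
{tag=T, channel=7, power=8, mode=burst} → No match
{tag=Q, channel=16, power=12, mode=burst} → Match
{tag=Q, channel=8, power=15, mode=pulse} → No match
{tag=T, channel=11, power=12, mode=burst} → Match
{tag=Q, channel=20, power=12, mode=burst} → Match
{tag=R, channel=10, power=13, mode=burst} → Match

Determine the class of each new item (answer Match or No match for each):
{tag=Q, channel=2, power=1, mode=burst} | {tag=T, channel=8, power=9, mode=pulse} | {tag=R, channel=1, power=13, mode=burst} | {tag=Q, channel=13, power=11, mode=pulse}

No match, No match, Match, No match

All 'Match' examples share one property — mode is burst AND power ≥ 12 — and every 'No match' example lacks it.
{tag=Q, channel=2, power=1, mode=burst} → mode is burst, power = 1 → No match.
{tag=T, channel=8, power=9, mode=pulse} → mode is pulse, power = 9 → No match.
{tag=R, channel=1, power=13, mode=burst} → mode is burst, power = 13 → Match.
{tag=Q, channel=13, power=11, mode=pulse} → mode is pulse, power = 11 → No match.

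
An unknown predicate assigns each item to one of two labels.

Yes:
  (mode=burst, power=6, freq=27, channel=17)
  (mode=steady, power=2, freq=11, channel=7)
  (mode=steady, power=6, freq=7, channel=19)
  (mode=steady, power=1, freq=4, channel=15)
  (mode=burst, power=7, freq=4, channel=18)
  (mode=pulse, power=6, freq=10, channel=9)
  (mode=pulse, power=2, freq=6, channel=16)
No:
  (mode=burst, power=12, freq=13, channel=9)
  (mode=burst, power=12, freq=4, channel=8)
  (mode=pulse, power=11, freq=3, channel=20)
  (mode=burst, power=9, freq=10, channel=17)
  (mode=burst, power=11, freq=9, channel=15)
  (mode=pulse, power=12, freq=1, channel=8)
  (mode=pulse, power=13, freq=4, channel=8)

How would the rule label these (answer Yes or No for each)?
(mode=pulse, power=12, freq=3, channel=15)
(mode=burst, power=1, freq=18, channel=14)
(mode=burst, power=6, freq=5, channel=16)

The rule appears to be: power ≤ 7.

No, Yes, Yes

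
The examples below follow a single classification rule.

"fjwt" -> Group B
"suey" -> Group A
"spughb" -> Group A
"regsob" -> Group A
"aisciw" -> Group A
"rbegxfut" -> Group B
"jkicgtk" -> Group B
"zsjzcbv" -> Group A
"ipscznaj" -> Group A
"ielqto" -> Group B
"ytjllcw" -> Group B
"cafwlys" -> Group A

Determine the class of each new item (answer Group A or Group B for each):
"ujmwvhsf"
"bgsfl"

All 'Group A' examples share one property — contains 's' — and every 'Group B' example lacks it.

Group A, Group A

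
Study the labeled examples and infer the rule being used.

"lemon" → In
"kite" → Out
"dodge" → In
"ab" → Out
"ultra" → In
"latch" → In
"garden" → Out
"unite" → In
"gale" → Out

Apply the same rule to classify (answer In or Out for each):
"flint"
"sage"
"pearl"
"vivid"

The pattern is that an item is 'In' exactly when: odd length.
"flint": length 5, checks out → In.
"sage": length 4, doesn't qualify → Out.
"pearl": length 5, checks out → In.
"vivid": length 5, checks out → In.

In, Out, In, In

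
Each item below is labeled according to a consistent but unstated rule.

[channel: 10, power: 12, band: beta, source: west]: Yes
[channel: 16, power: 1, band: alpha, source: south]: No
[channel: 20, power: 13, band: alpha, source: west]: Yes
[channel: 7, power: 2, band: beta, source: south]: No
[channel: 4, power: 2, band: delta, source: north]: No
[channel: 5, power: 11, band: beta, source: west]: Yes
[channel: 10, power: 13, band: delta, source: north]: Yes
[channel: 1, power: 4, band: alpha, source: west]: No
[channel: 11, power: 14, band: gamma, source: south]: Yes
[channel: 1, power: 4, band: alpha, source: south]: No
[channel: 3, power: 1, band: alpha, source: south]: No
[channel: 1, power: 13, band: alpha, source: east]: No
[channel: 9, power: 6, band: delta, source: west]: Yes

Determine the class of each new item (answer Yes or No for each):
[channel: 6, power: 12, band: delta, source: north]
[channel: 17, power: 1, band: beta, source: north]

Yes, No

The classifier is using: channel ≥ 3 AND power ≥ 4.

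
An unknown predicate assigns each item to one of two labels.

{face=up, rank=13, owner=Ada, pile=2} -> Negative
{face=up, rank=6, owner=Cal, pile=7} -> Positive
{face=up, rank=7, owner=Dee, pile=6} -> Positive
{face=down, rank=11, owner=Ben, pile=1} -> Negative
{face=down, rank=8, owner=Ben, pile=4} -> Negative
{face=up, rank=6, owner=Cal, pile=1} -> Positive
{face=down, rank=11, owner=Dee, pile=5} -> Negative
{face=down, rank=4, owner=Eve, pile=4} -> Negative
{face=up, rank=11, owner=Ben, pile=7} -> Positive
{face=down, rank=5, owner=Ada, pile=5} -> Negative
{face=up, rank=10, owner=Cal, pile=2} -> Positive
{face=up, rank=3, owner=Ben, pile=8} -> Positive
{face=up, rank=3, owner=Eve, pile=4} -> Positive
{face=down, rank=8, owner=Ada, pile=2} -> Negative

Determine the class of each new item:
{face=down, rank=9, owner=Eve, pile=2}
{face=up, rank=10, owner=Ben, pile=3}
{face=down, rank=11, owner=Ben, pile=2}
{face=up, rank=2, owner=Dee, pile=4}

The rule appears to be: face is up AND rank ≤ 11.

Negative, Positive, Negative, Positive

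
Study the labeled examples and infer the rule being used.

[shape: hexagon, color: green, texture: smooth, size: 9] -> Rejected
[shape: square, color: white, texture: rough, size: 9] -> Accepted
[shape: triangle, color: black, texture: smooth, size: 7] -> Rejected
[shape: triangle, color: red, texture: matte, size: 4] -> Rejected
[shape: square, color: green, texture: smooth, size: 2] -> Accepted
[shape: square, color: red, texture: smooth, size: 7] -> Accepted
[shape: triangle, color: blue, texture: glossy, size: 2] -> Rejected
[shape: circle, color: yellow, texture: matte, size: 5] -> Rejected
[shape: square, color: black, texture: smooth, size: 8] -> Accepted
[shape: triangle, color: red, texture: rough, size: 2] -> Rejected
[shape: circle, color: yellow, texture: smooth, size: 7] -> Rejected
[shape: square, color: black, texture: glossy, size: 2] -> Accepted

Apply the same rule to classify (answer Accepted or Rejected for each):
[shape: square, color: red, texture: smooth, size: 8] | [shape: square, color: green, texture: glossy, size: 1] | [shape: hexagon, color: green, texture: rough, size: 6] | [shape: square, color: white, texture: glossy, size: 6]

Accepted, Accepted, Rejected, Accepted

The pattern is that an item is 'Accepted' exactly when: shape is square.
[shape: square, color: red, texture: smooth, size: 8]: Accepted (shape is square). [shape: square, color: green, texture: glossy, size: 1]: Accepted (shape is square). [shape: hexagon, color: green, texture: rough, size: 6]: Rejected (shape is hexagon). [shape: square, color: white, texture: glossy, size: 6]: Accepted (shape is square).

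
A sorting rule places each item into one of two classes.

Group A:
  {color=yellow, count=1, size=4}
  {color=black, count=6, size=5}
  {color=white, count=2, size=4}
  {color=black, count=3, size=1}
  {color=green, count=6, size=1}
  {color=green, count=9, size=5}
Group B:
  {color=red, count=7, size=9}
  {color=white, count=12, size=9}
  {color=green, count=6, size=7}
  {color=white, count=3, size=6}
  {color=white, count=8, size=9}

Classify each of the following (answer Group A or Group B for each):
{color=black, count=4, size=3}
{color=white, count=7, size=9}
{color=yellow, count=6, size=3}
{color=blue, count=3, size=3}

Group A, Group B, Group A, Group A

The distinguishing property — size ≤ 5 — holds for all the 'Group A' cases and none of the 'Group B' cases.
{color=black, count=4, size=3}: size = 3, checks out → Group A. {color=white, count=7, size=9}: size = 9, does not pass → Group B. {color=yellow, count=6, size=3}: size = 3, checks out → Group A. {color=blue, count=3, size=3}: size = 3, checks out → Group A.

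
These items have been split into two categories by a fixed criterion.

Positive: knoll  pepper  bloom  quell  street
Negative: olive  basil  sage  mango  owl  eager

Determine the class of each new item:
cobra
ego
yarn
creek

Negative, Negative, Negative, Positive

The distinguishing property — has a double letter — holds for all the 'Positive' cases and none of the 'Negative' cases.
cobra — no doubled letter, hence Negative. ego — no doubled letter, hence Negative. yarn — no doubled letter, hence Negative. creek — 'ee' doubled, hence Positive.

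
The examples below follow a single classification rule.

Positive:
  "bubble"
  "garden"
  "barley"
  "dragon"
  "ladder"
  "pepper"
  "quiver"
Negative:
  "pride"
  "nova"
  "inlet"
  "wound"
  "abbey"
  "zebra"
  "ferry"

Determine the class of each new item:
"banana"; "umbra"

Rule: length 6. This holds for each 'Positive' example and fails for each 'Negative' one.
"banana": length 6, matches → Positive. "umbra": length 5, fails this test → Negative.

Positive, Negative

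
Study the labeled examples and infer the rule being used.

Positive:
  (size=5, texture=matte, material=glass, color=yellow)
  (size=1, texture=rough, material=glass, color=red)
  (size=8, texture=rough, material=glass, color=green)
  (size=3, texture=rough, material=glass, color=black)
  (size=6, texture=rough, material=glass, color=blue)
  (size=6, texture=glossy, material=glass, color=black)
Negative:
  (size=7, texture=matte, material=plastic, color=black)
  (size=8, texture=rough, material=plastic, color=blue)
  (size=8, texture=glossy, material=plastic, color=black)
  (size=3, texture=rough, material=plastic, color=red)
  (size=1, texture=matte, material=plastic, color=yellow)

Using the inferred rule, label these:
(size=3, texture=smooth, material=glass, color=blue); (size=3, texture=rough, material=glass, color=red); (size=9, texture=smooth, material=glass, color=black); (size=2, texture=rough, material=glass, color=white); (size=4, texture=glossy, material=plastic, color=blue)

Positive, Positive, Positive, Positive, Negative

The classifier is using: material is glass.
(size=3, texture=smooth, material=glass, color=blue): material is glass, satisfies this → Positive. (size=3, texture=rough, material=glass, color=red): material is glass, satisfies this → Positive. (size=9, texture=smooth, material=glass, color=black): material is glass, satisfies this → Positive. (size=2, texture=rough, material=glass, color=white): material is glass, satisfies this → Positive. (size=4, texture=glossy, material=plastic, color=blue): material is plastic, doesn't qualify → Negative.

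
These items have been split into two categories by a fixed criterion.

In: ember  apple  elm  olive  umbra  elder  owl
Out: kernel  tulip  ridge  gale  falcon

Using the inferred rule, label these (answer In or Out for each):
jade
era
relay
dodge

Out, In, Out, Out

Comparing the two groups points to one rule — starts with a vowel.
jade → starts with 'j' → Out. era → starts with 'e' → In. relay → starts with 'r' → Out. dodge → starts with 'd' → Out.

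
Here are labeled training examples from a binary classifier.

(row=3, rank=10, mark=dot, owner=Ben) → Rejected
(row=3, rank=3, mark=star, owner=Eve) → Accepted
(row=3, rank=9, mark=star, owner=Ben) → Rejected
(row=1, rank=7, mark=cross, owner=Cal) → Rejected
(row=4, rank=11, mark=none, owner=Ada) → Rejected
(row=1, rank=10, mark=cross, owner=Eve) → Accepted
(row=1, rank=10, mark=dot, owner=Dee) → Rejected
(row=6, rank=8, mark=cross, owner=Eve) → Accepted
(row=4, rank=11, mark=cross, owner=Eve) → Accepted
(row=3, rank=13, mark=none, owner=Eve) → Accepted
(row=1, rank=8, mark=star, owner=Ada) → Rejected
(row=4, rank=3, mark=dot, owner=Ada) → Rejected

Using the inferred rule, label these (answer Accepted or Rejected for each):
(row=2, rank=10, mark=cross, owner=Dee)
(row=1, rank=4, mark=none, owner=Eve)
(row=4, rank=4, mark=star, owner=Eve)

Rejected, Accepted, Accepted

The common property of the 'Accepted' items is: owner is Eve. No 'Rejected' item has it.
(row=2, rank=10, mark=cross, owner=Dee): owner is Dee, doesn't match → Rejected. (row=1, rank=4, mark=none, owner=Eve): owner is Eve, checks out → Accepted. (row=4, rank=4, mark=star, owner=Eve): owner is Eve, checks out → Accepted.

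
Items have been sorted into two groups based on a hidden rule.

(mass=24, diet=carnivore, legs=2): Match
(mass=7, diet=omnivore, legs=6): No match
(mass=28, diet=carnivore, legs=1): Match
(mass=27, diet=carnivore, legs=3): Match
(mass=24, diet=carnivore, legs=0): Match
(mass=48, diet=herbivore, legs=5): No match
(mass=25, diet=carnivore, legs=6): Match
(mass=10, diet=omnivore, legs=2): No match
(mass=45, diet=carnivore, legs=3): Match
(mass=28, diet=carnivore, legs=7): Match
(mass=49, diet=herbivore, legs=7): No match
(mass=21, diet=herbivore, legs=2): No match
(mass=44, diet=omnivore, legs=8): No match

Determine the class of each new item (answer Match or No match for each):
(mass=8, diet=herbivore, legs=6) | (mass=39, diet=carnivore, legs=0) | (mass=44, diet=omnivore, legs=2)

No match, Match, No match

The rule appears to be: diet is carnivore.
(mass=8, diet=herbivore, legs=6): diet is herbivore — fails the rule, so No match. (mass=39, diet=carnivore, legs=0): diet is carnivore — fits, so Match. (mass=44, diet=omnivore, legs=2): diet is omnivore — fails the rule, so No match.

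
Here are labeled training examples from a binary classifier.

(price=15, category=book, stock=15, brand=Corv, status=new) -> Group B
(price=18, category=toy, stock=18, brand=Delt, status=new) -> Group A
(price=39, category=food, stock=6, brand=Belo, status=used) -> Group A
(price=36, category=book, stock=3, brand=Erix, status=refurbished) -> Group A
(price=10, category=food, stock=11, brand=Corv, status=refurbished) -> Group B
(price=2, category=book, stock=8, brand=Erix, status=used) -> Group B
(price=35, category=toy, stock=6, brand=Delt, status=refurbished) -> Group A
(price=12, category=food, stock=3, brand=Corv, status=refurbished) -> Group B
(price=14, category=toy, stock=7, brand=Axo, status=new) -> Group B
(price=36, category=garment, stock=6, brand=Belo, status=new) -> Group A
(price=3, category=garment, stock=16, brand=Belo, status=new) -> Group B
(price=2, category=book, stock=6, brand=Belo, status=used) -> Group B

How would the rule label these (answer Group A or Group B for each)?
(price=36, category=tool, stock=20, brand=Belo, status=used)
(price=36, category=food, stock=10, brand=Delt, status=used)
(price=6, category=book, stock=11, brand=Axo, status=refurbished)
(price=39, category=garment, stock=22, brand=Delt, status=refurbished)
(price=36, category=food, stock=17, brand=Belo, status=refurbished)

A rule that fits every label: price ≥ 18 — true of each 'Group A' example, false of each 'Group B' one.
(price=36, category=tool, stock=20, brand=Belo, status=used) → price = 36 → Group A. (price=36, category=food, stock=10, brand=Delt, status=used) → price = 36 → Group A. (price=6, category=book, stock=11, brand=Axo, status=refurbished) → price = 6 → Group B. (price=39, category=garment, stock=22, brand=Delt, status=refurbished) → price = 39 → Group A. (price=36, category=food, stock=17, brand=Belo, status=refurbished) → price = 36 → Group A.

Group A, Group A, Group B, Group A, Group A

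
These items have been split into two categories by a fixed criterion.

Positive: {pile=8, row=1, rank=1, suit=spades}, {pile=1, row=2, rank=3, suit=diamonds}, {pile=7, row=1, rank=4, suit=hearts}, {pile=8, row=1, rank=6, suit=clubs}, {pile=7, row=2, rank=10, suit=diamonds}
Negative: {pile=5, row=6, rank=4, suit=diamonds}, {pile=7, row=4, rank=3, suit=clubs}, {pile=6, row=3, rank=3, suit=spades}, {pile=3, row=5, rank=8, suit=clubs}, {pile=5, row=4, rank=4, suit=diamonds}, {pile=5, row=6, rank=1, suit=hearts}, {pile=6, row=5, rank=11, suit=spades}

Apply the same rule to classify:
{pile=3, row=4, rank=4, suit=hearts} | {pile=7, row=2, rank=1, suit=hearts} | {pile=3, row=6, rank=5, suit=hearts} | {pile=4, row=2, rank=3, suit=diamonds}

The rule appears to be: row ≤ 2.
{pile=3, row=4, rank=4, suit=hearts}: row = 4, does not pass → Negative. {pile=7, row=2, rank=1, suit=hearts}: row = 2, checks out → Positive. {pile=3, row=6, rank=5, suit=hearts}: row = 6, does not pass → Negative. {pile=4, row=2, rank=3, suit=diamonds}: row = 2, checks out → Positive.

Negative, Positive, Negative, Positive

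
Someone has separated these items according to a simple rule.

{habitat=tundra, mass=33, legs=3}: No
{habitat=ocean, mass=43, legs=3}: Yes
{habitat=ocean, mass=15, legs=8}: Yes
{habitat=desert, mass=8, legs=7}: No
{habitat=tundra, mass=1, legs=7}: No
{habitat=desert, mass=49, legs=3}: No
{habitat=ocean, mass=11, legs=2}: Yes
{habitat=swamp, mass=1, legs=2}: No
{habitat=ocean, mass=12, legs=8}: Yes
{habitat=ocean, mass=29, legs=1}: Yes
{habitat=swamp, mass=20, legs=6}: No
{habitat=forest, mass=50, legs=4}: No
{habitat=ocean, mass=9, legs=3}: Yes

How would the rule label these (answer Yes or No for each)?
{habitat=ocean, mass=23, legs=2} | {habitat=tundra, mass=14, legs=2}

Yes, No

All 'Yes' examples share one property — habitat is ocean — and every 'No' example lacks it.
{habitat=ocean, mass=23, legs=2}: Yes (habitat is ocean).
{habitat=tundra, mass=14, legs=2}: No (habitat is tundra).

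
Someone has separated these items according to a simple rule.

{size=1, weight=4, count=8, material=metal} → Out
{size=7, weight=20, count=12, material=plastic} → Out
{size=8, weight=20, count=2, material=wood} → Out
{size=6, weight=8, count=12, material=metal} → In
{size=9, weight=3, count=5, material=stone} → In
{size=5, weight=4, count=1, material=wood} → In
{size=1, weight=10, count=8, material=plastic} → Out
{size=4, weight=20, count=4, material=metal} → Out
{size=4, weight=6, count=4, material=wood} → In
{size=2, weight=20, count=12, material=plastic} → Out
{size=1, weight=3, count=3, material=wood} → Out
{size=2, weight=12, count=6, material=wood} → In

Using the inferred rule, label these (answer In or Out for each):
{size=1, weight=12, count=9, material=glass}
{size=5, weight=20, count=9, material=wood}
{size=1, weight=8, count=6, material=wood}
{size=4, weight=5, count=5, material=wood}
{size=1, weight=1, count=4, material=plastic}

One predicate separates the groups cleanly: weight ≤ 12 AND size ≥ 2.
{size=1, weight=12, count=9, material=glass}: Out (weight = 12, size = 1).
{size=5, weight=20, count=9, material=wood}: Out (weight = 20, size = 5).
{size=1, weight=8, count=6, material=wood}: Out (weight = 8, size = 1).
{size=4, weight=5, count=5, material=wood}: In (weight = 5, size = 4).
{size=1, weight=1, count=4, material=plastic}: Out (weight = 1, size = 1).

Out, Out, Out, In, Out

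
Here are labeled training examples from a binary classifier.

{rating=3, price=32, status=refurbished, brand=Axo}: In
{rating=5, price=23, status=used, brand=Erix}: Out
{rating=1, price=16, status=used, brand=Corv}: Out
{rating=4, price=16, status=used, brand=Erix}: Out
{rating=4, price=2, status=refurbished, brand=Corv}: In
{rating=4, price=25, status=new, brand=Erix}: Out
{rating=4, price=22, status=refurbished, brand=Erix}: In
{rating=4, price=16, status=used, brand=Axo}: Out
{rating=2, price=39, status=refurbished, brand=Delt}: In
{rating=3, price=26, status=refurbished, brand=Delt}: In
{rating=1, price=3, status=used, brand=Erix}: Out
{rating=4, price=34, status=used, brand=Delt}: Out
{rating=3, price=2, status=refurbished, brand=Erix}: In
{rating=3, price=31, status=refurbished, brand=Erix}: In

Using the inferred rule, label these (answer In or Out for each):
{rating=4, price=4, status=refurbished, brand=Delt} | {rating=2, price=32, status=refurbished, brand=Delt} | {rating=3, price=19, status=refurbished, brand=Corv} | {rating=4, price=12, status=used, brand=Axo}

In, In, In, Out

Comparing the two groups points to one rule — status is refurbished.
{rating=4, price=4, status=refurbished, brand=Delt}: status is refurbished, qualifies → In. {rating=2, price=32, status=refurbished, brand=Delt}: status is refurbished, qualifies → In. {rating=3, price=19, status=refurbished, brand=Corv}: status is refurbished, qualifies → In. {rating=4, price=12, status=used, brand=Axo}: status is used, does not satisfy this → Out.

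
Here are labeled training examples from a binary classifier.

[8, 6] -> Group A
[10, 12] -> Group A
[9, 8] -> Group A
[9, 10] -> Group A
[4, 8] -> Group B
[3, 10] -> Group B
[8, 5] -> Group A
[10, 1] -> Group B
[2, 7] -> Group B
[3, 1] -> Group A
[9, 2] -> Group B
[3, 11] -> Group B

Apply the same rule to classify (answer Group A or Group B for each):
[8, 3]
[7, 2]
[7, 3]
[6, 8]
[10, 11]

One predicate separates the groups cleanly: |first − second| ≤ 3.
Group B: [8, 3], since |8−3| = 5.
Group B: [7, 2], since |7−2| = 5.
Group B: [7, 3], since |7−3| = 4.
Group A: [6, 8], since |6−8| = 2.
Group A: [10, 11], since |10−11| = 1.

Group B, Group B, Group B, Group A, Group A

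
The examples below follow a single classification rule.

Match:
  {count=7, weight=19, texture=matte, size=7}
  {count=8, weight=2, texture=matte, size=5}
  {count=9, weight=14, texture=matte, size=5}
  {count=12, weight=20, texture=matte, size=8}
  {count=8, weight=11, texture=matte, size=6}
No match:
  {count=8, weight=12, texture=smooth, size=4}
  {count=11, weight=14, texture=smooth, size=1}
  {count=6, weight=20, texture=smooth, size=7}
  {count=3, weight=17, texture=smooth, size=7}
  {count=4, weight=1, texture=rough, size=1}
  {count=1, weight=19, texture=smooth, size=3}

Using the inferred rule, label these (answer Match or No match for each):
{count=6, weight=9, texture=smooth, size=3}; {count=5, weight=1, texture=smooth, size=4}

The classifier is using: texture is matte.
{count=6, weight=9, texture=smooth, size=3}: No match (texture is smooth).
{count=5, weight=1, texture=smooth, size=4}: No match (texture is smooth).

No match, No match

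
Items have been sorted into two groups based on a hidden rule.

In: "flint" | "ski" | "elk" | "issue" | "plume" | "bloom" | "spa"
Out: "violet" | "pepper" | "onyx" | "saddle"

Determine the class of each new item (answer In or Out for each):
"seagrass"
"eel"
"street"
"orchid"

Comparing the two groups points to one rule — odd length.
"seagrass": length 8, doesn't qualify → Out. "eel": length 3, meets the rule → In. "street": length 6, doesn't qualify → Out. "orchid": length 6, doesn't qualify → Out.

Out, In, Out, Out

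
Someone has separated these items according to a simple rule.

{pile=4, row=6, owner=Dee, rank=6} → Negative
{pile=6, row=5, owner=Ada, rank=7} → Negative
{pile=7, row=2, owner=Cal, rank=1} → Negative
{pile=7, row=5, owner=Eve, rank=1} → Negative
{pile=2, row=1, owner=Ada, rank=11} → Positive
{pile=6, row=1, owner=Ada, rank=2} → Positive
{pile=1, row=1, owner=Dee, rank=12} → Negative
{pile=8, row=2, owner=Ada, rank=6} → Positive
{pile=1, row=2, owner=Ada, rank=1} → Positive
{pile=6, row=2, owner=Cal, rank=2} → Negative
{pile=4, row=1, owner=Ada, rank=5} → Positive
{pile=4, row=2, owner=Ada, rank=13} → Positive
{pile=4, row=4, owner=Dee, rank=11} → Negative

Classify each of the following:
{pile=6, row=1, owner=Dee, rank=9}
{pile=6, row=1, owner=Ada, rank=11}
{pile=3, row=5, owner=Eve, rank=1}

Negative, Positive, Negative

The classifier is using: owner is Ada AND row ≤ 2.
{pile=6, row=1, owner=Dee, rank=9} → owner is Dee, row = 1 → Negative. {pile=6, row=1, owner=Ada, rank=11} → owner is Ada, row = 1 → Positive. {pile=3, row=5, owner=Eve, rank=1} → owner is Eve, row = 5 → Negative.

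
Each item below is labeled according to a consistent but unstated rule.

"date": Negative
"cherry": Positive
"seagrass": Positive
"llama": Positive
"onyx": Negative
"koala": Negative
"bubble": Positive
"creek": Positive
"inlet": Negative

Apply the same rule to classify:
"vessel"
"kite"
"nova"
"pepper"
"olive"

'Positive' ⟺ has a double letter.
"vessel": 'ss' doubled — passes, so Positive. "kite": no doubled letter — fails the rule, so Negative. "nova": no doubled letter — fails the rule, so Negative. "pepper": 'pp' doubled — passes, so Positive. "olive": no doubled letter — fails the rule, so Negative.

Positive, Negative, Negative, Positive, Negative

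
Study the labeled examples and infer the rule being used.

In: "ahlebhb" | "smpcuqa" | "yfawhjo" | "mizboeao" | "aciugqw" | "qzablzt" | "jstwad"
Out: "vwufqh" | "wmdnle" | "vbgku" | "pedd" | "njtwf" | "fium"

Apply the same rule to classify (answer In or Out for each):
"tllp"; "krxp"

Out, Out

The common property of the 'In' items is: contains 'a'. No 'Out' item has it.
"tllp": no 'a' — fails the rule, so Out.
"krxp": no 'a' — fails the rule, so Out.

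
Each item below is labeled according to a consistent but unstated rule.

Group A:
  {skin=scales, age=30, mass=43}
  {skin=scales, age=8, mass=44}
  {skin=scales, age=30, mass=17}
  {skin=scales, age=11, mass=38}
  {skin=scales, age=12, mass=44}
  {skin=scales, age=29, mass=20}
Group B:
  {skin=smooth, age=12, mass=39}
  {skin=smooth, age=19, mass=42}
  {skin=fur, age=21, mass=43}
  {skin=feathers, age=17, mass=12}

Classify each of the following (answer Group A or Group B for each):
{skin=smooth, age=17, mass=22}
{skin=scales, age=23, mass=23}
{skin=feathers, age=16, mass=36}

Group B, Group A, Group B

The distinguishing property — skin is scales — holds for all the 'Group A' cases and none of the 'Group B' cases.
Group B: {skin=smooth, age=17, mass=22}, since skin is smooth.
Group A: {skin=scales, age=23, mass=23}, since skin is scales.
Group B: {skin=feathers, age=16, mass=36}, since skin is feathers.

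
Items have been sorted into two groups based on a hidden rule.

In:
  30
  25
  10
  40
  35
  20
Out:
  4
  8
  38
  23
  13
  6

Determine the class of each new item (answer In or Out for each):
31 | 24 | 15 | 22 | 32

Out, Out, In, Out, Out

The common property of the 'In' items is: multiple of 5. No 'Out' item has it.
31 → 31 = 5·6 + 1 → Out. 24 → 24 = 5·4 + 4 → Out. 15 → 15 = 5·3 → In. 22 → 22 = 5·4 + 2 → Out. 32 → 32 = 5·6 + 2 → Out.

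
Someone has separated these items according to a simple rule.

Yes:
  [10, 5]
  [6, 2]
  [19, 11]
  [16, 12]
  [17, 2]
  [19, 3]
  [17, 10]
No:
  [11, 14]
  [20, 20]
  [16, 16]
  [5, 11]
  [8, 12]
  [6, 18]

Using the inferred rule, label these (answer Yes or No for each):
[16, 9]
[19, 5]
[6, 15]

Yes, Yes, No

A rule that fits every label: first > second — true of each 'Yes' example, false of each 'No' one.
[16, 9]: 16 > 9 — satisfies this, so Yes.
[19, 5]: 19 > 5 — satisfies this, so Yes.
[6, 15]: 6 < 15 — doesn't qualify, so No.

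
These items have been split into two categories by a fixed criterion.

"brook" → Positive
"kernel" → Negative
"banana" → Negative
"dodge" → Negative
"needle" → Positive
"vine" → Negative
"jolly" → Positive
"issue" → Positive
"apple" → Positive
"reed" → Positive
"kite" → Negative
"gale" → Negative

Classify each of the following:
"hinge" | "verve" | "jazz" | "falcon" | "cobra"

Negative, Negative, Positive, Negative, Negative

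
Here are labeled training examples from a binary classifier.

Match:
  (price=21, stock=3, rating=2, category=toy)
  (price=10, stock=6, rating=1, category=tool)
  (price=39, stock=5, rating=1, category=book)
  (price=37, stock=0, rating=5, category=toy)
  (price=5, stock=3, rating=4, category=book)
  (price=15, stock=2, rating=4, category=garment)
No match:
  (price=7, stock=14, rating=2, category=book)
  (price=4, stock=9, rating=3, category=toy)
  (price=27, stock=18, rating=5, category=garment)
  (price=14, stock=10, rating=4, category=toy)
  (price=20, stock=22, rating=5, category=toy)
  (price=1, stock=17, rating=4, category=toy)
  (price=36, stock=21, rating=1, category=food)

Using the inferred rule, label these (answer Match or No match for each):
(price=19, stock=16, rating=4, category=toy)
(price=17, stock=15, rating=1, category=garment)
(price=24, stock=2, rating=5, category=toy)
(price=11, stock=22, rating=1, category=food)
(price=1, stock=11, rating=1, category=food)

One predicate separates the groups cleanly: stock ≤ 6.
(price=19, stock=16, rating=4, category=toy): No match (stock = 16). (price=17, stock=15, rating=1, category=garment): No match (stock = 15). (price=24, stock=2, rating=5, category=toy): Match (stock = 2). (price=11, stock=22, rating=1, category=food): No match (stock = 22). (price=1, stock=11, rating=1, category=food): No match (stock = 11).

No match, No match, Match, No match, No match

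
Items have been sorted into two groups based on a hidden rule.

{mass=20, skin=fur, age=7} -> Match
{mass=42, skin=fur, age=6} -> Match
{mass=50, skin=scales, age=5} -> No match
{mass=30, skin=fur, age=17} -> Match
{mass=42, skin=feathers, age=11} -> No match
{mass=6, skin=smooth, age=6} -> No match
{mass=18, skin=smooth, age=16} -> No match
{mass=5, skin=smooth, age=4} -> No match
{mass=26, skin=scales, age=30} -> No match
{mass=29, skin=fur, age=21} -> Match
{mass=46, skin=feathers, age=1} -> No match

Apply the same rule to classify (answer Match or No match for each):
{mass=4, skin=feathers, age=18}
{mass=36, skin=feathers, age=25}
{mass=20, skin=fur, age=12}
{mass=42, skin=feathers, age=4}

No match, No match, Match, No match

A rule that fits every label: skin is fur — true of each 'Match' example, false of each 'No match' one.
{mass=4, skin=feathers, age=18}: skin is feathers — does not pass, so No match. {mass=36, skin=feathers, age=25}: skin is feathers — does not pass, so No match. {mass=20, skin=fur, age=12}: skin is fur — passes, so Match. {mass=42, skin=feathers, age=4}: skin is feathers — does not pass, so No match.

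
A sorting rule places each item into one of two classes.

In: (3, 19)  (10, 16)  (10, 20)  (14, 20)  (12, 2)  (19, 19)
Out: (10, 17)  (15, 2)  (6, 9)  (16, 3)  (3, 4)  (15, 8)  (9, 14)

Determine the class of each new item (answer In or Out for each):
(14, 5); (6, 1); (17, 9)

A rule that fits every label: sum is even — true of each 'In' example, false of each 'Out' one.

Out, Out, In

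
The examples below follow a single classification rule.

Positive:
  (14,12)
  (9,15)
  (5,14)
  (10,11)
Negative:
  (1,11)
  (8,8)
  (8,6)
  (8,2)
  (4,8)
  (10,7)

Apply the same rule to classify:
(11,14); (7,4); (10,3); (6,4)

A rule that fits every label: sum ≥ 19 — true of each 'Positive' example, false of each 'Negative' one.

Positive, Negative, Negative, Negative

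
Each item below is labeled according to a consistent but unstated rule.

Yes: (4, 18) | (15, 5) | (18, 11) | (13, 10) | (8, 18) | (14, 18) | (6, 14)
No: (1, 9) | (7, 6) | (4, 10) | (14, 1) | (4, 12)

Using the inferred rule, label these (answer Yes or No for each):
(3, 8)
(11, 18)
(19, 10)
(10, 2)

No, Yes, Yes, No

'Yes' ⟺ sum ≥ 20.
No: (3, 8), since 3+8 = 11. Yes: (11, 18), since 11+18 = 29. Yes: (19, 10), since 19+10 = 29. No: (10, 2), since 10+2 = 12.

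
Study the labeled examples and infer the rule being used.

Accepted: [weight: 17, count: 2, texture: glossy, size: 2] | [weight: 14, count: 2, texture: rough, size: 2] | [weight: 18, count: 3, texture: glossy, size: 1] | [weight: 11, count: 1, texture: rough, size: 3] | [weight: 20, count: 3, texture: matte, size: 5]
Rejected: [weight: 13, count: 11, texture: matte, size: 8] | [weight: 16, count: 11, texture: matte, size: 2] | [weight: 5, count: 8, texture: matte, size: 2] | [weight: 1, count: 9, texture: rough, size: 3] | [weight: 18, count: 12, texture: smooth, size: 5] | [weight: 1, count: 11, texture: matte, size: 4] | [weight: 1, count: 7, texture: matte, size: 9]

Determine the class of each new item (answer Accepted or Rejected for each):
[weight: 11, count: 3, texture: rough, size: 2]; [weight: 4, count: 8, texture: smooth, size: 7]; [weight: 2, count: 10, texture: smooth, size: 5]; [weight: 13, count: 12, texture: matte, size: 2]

Accepted, Rejected, Rejected, Rejected

The rule appears to be: count ≤ 3.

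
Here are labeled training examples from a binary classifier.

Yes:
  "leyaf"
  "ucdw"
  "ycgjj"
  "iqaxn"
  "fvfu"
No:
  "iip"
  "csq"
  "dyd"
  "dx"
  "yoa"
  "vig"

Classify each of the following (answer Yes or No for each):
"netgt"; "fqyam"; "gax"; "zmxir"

The simplest hypothesis consistent with all the labels is: length ≥ 4.

Yes, Yes, No, Yes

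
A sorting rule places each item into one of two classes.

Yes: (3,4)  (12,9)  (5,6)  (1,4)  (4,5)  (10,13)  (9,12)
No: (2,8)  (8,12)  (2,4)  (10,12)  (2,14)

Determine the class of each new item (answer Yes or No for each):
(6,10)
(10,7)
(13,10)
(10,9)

No, Yes, Yes, Yes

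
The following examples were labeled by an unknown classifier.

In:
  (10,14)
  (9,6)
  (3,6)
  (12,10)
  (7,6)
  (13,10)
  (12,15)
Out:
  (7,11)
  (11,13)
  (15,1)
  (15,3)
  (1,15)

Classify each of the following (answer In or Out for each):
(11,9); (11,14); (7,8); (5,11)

Out, In, In, Out

The distinguishing property — product is even — holds for all the 'In' cases and none of the 'Out' cases.
(11,9): 11·9 = 99, doesn't qualify → Out. (11,14): 11·14 = 154, satisfies this → In. (7,8): 7·8 = 56, satisfies this → In. (5,11): 5·11 = 55, doesn't qualify → Out.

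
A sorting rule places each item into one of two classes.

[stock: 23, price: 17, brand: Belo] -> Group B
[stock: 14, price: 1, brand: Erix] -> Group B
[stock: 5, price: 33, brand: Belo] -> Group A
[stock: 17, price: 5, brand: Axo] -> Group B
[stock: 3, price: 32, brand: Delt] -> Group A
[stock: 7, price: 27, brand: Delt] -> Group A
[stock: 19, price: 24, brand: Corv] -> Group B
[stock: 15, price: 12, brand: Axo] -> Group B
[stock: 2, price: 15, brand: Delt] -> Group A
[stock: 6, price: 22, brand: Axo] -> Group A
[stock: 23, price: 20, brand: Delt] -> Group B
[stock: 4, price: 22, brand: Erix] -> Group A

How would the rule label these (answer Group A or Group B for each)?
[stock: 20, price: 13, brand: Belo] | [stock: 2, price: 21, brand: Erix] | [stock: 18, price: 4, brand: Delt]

All 'Group A' examples share one property — stock ≤ 7 — and every 'Group B' example lacks it.
[stock: 20, price: 13, brand: Belo]: stock = 20 — doesn't match, so Group B. [stock: 2, price: 21, brand: Erix]: stock = 2 — checks out, so Group A. [stock: 18, price: 4, brand: Delt]: stock = 18 — doesn't match, so Group B.

Group B, Group A, Group B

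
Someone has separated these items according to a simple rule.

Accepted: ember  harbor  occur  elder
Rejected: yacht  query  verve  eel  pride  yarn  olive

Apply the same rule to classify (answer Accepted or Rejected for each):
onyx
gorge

Rejected, Rejected

A rule that fits every label: ends with 'r' — true of each 'Accepted' example, false of each 'Rejected' one.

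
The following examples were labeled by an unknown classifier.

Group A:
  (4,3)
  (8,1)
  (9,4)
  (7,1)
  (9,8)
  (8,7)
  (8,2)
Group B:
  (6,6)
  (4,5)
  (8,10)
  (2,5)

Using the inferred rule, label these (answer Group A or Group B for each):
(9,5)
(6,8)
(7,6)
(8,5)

Group A, Group B, Group A, Group A

The common property of the 'Group A' items is: first > second. No 'Group B' item has it.
(9,5) — 9 > 5, hence Group A.
(6,8) — 6 < 8, hence Group B.
(7,6) — 7 > 6, hence Group A.
(8,5) — 8 > 5, hence Group A.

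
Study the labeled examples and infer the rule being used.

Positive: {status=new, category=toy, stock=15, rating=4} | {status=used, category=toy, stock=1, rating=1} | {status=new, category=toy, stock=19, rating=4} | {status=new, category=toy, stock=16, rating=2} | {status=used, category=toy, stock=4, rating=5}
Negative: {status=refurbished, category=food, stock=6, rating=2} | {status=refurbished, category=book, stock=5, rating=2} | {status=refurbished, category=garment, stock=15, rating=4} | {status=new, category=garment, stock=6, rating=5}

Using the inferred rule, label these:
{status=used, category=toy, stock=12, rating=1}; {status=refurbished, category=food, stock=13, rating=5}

Positive, Negative

The pattern is that an item is 'Positive' exactly when: category is toy.
{status=used, category=toy, stock=12, rating=1}: category is toy — meets the rule, so Positive.
{status=refurbished, category=food, stock=13, rating=5}: category is food — lacks this property, so Negative.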